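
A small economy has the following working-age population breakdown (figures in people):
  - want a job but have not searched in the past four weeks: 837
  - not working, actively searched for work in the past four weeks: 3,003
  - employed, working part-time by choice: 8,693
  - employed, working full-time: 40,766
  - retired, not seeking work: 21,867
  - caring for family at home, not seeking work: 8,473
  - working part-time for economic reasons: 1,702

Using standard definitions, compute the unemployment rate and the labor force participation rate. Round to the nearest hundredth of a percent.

Unemployment rate ≈ 5.54%; labor force participation rate ≈ 63.47%.

Employed = 8,693 + 40,766 + 1,702 = 51,161 (anyone who worked, including part-time for economic reasons, counts as employed).
Unemployed = 3,003.
Labor force = 51,161 + 3,003 = 54,164.
Not in labor force = 837 + 21,867 + 8,473 = 31,177 (those not working and not actively searching are outside the labor force — including those who want a job but have given up searching).
Civilian working-age population = 54,164 + 31,177 = 85,341.
Unemployment rate = 3,003 / 54,164 = 5.54%.
Labor force participation rate = 54,164 / 85,341 = 63.47%.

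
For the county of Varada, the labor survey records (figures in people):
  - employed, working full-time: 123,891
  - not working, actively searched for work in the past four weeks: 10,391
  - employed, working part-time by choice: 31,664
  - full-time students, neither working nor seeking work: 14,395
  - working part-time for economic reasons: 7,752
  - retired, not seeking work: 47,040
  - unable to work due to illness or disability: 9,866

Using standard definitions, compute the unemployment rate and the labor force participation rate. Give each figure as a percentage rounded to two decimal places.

Employed = 123,891 + 31,664 + 7,752 = 163,307 (anyone who worked, including part-time for economic reasons, counts as employed).
Unemployed = 10,391.
Labor force = 163,307 + 10,391 = 173,698.
Not in labor force = 14,395 + 47,040 + 9,866 = 71,301 (those not working and not actively searching are outside the labor force).
Civilian working-age population = 173,698 + 71,301 = 244,999.
Unemployment rate = 10,391 / 173,698 = 5.98%.
Labor force participation rate = 173,698 / 244,999 = 70.90%.

Unemployment rate ≈ 5.98%; labor force participation rate ≈ 70.90%.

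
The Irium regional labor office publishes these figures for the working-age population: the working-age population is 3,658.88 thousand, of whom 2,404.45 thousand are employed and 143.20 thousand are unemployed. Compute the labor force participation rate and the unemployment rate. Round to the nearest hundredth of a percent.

Labor force = employed + unemployed = 2,404.45 + 143.20 = 2,547.65 thousand.
Unemployment rate = 143.20 / 2,547.65 = 5.62%.
Labor force participation rate = 2,547.65 / 3,658.88 = 69.63%.

Labor force participation rate ≈ 69.63%; unemployment rate ≈ 5.62%.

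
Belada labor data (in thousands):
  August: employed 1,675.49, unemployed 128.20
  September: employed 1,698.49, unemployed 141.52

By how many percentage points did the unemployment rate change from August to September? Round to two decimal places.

August: labor force = 1,675.49 + 128.20 = 1,803.69; u = 128.20/1,803.69 = 7.11%.
September: labor force = 1,698.49 + 141.52 = 1,840.01; u = 141.52/1,840.01 = 7.69%.
Change = 7.69% − 7.11% = +0.58 pp.

The unemployment rate changed by +0.58 percentage points.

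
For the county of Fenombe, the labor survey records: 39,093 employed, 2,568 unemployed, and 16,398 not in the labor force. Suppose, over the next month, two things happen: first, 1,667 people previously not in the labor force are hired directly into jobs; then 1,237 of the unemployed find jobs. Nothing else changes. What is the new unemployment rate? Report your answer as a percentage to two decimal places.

New unemployment rate ≈ 3.07%.

Initially, labor force = 39,093 + 2,568 = 41,661, so u = 2,568/41,661 = 6.16%.
After the first change, employed and labor force both rise by 1,667; unemployed unchanged → E = 40,760, U = 2,568, labor force = 43,328.
After the second change, unemployed falls and employed rises by 1,237; labor force unchanged → E = 41,997, U = 1,331, labor force = 43,328.
New unemployment rate = 1,331 / 43,328 = 3.07%.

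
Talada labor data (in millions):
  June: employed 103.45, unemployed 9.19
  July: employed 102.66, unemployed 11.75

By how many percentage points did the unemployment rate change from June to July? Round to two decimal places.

June: labor force = 103.45 + 9.19 = 112.64; u = 9.19/112.64 = 8.16%.
July: labor force = 102.66 + 11.75 = 114.41; u = 11.75/114.41 = 10.27%.
Change = 10.27% − 8.16% = +2.11 pp.

The unemployment rate changed by +2.11 percentage points.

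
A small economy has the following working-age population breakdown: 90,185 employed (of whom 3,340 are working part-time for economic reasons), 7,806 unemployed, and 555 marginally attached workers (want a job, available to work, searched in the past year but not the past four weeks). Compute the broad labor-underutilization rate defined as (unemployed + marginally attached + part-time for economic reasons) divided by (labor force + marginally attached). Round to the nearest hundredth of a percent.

Broad underutilization rate ≈ 11.87%.

Labor force = 90,185 + 7,806 = 97,991.
Numerator = 7,806 + 555 + 3,340 = 11,701.
Denominator = 97,991 + 555 = 98,546.
Broad rate = 11,701 / 98,546 = 11.87%.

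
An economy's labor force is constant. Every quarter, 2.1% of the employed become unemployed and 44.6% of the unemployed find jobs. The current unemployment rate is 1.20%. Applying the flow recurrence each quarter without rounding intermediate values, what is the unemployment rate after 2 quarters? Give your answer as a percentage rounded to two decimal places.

With a fixed labor force, u_{t+1} = u_t + s·(1−u_t) − f·u_t = u_t·(1−s−f) + s.
Here 1−s−f = 0.533 and s = 0.021.
u_1 = 0.012000 × 0.533 + 0.021 = 0.027396.
u_2 = 0.027396 × 0.533 + 0.021 = 0.035602.

Unemployment rate after two quarters ≈ 3.56%.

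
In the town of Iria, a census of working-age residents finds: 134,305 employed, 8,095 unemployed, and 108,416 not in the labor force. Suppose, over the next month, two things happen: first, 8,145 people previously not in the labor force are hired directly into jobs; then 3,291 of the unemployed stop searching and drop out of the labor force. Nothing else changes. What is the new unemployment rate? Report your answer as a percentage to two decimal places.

Initially, labor force = 134,305 + 8,095 = 142,400, so u = 8,095/142,400 = 5.68%.
After the first change, employed and labor force both rise by 8,145; unemployed unchanged → E = 142,450, U = 8,095, labor force = 150,545.
After the second change, unemployed and labor force both fall by 3,291 → E = 142,450, U = 4,804, labor force = 147,254.
New unemployment rate = 4,804 / 147,254 = 3.26%.

New unemployment rate ≈ 3.26%.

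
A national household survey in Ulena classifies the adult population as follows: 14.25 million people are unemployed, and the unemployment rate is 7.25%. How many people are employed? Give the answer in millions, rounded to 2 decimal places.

About 182.30 million are employed.

Labor force = U / u = 14.25 / 0.0725 ≈ 196.55 million.
Employed = labor force − unemployed = 196.55 − 14.25 = 182.30 million.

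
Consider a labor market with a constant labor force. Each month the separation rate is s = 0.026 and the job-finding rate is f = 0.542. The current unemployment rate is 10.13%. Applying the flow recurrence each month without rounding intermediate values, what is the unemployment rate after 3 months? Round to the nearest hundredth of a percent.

Unemployment rate after three months ≈ 5.03%.

With a fixed labor force, u_{t+1} = u_t + s·(1−u_t) − f·u_t = u_t·(1−s−f) + s.
Here 1−s−f = 0.432 and s = 0.026.
u_1 = 0.101300 × 0.432 + 0.026 = 0.069762.
u_2 = 0.069762 × 0.432 + 0.026 = 0.056137.
u_3 = 0.056137 × 0.432 + 0.026 = 0.050251.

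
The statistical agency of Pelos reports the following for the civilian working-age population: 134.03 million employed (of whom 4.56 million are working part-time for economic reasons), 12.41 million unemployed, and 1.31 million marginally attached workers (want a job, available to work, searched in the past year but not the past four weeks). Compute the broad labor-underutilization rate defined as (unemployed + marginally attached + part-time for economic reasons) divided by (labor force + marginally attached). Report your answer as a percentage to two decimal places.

Broad underutilization rate ≈ 12.37%.

Labor force = 134.03 + 12.41 = 146.44 million.
Numerator = 12.41 + 1.31 + 4.56 = 18.28 million.
Denominator = 146.44 + 1.31 = 147.75 million.
Broad rate = 18.28 / 147.75 = 12.37%.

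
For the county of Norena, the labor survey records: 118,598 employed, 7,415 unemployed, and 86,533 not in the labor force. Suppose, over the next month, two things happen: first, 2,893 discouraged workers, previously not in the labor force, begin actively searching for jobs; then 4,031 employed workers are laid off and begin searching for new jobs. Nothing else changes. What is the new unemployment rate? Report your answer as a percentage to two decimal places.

Initially, labor force = 118,598 + 7,415 = 126,013, so u = 7,415/126,013 = 5.88%.
After the first change, unemployed and labor force both rise by 2,893 → E = 118,598, U = 10,308, labor force = 128,906.
After the second change, employed falls and unemployed rises by 4,031; labor force unchanged → E = 114,567, U = 14,339, labor force = 128,906.
New unemployment rate = 14,339 / 128,906 = 11.12%.

New unemployment rate ≈ 11.12%.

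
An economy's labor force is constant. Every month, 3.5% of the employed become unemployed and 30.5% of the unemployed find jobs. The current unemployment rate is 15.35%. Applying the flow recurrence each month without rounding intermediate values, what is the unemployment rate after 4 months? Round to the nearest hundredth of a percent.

Unemployment rate after four months ≈ 11.25%.

With a fixed labor force, u_{t+1} = u_t + s·(1−u_t) − f·u_t = u_t·(1−s−f) + s.
Here 1−s−f = 0.660 and s = 0.035.
u_1 = 0.153500 × 0.660 + 0.035 = 0.136310.
u_2 = 0.136310 × 0.660 + 0.035 = 0.124965.
u_3 = 0.124965 × 0.660 + 0.035 = 0.117477.
u_4 = 0.117477 × 0.660 + 0.035 = 0.112535.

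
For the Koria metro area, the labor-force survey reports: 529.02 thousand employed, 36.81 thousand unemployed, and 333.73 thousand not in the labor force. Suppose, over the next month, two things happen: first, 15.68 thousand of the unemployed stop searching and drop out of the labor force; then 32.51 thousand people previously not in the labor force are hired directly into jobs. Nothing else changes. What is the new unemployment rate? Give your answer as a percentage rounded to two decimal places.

New unemployment rate ≈ 3.63%.

Initially, labor force = 529.02 + 36.81 = 565.83 thousand, so u = 36.81/565.83 = 6.51%.
After the first change, unemployed and labor force both fall by 15.68 → E = 529.02, U = 21.13, labor force = 550.15 thousand.
After the second change, employed and labor force both rise by 32.51; unemployed unchanged → E = 561.53, U = 21.13, labor force = 582.66 thousand.
New unemployment rate = 21.13 / 582.66 = 3.63%.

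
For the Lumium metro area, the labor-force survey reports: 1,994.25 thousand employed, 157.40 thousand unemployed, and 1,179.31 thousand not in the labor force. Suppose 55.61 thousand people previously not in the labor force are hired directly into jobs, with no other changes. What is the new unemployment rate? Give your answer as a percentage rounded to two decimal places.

Initially, labor force = 1,994.25 + 157.40 = 2,151.65 thousand, so u = 157.40/2,151.65 = 7.32%.
After the change, employed and labor force both rise by 55.61; unemployed unchanged → E = 2,049.86, U = 157.40, labor force = 2,207.26 thousand.
New unemployment rate = 157.40 / 2,207.26 = 7.13%.

New unemployment rate ≈ 7.13%.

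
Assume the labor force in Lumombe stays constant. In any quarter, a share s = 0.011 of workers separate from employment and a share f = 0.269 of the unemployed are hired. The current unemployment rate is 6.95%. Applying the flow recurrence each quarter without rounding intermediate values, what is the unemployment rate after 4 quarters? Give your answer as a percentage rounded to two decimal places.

Unemployment rate after four quarters ≈ 4.74%.

With a fixed labor force, u_{t+1} = u_t + s·(1−u_t) − f·u_t = u_t·(1−s−f) + s.
Here 1−s−f = 0.720 and s = 0.011.
u_1 = 0.069500 × 0.720 + 0.011 = 0.061040.
u_2 = 0.061040 × 0.720 + 0.011 = 0.054949.
u_3 = 0.054949 × 0.720 + 0.011 = 0.050563.
u_4 = 0.050563 × 0.720 + 0.011 = 0.047405.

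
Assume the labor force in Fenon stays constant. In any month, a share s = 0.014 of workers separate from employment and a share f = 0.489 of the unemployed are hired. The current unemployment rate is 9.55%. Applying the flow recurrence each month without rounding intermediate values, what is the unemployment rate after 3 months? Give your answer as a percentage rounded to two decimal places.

With a fixed labor force, u_{t+1} = u_t + s·(1−u_t) − f·u_t = u_t·(1−s−f) + s.
Here 1−s−f = 0.497 and s = 0.014.
u_1 = 0.095500 × 0.497 + 0.014 = 0.061463.
u_2 = 0.061463 × 0.497 + 0.014 = 0.044547.
u_3 = 0.044547 × 0.497 + 0.014 = 0.036140.

Unemployment rate after three months ≈ 3.61%.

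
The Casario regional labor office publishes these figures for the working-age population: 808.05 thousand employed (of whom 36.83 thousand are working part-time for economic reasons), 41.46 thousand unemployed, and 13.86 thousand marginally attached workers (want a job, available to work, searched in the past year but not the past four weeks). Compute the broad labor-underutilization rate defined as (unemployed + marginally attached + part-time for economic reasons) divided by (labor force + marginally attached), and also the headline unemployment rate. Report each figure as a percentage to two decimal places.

Labor force = 808.05 + 41.46 = 849.51 thousand.
Numerator = 41.46 + 13.86 + 36.83 = 92.15 thousand.
Denominator = 849.51 + 13.86 = 863.37 thousand.
Broad rate = 92.15 / 863.37 = 10.67%.
Headline unemployment rate = 41.46 / 849.51 = 4.88%.

Broad underutilization rate ≈ 10.67%; headline unemployment rate ≈ 4.88%.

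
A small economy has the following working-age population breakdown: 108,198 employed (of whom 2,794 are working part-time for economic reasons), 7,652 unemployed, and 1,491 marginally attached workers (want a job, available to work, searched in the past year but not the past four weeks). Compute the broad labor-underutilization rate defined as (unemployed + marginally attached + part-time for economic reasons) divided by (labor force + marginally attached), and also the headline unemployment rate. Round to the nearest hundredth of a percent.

Labor force = 108,198 + 7,652 = 115,850.
Numerator = 7,652 + 1,491 + 2,794 = 11,937.
Denominator = 115,850 + 1,491 = 117,341.
Broad rate = 11,937 / 117,341 = 10.17%.
Headline unemployment rate = 7,652 / 115,850 = 6.61%.

Broad underutilization rate ≈ 10.17%; headline unemployment rate ≈ 6.61%.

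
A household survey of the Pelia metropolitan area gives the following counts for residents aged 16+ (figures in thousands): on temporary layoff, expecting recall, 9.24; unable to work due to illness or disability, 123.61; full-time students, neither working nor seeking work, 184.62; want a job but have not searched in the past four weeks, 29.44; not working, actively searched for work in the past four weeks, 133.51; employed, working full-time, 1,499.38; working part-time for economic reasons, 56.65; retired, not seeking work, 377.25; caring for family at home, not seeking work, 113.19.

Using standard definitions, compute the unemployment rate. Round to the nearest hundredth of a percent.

Unemployment rate ≈ 8.40%.

Employed = 1,499.38 + 56.65 = 1,556.03 thousand (anyone who worked, including part-time for economic reasons, counts as employed).
Unemployed = 9.24 + 133.51 = 142.75 thousand (jobless and actively searching, or on temporary layoff).
Labor force = 1,556.03 + 142.75 = 1,698.78 thousand.
Unemployment rate = 142.75 / 1,698.78 = 8.40%.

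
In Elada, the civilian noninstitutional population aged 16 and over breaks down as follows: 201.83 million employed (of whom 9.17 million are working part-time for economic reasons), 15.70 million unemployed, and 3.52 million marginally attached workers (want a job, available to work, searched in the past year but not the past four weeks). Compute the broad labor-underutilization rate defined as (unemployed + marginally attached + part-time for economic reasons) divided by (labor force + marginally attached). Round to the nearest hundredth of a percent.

Labor force = 201.83 + 15.70 = 217.53 million.
Numerator = 15.70 + 3.52 + 9.17 = 28.39 million.
Denominator = 217.53 + 3.52 = 221.05 million.
Broad rate = 28.39 / 221.05 = 12.84%.

Broad underutilization rate ≈ 12.84%.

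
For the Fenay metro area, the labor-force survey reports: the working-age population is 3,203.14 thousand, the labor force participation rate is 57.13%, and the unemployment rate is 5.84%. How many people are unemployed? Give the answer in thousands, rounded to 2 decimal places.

Labor force = 0.5713 × 3,203.14 = 1,829.95 thousand.
Unemployed = 0.0584 × 1,829.95 ≈ 106.87 thousand.

About 106.87 thousand are unemployed.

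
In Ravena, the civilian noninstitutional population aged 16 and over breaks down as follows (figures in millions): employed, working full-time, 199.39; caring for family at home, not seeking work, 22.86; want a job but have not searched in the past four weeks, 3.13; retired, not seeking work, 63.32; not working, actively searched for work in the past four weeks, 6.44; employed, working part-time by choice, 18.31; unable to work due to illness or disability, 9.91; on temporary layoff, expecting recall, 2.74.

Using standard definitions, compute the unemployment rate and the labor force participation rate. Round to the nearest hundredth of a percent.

Unemployment rate ≈ 4.05%; labor force participation rate ≈ 69.57%.

Employed = 199.39 + 18.31 = 217.70 million.
Unemployed = 6.44 + 2.74 = 9.18 million (jobless and actively searching, or on temporary layoff).
Labor force = 217.70 + 9.18 = 226.88 million.
Not in labor force = 22.86 + 3.13 + 63.32 + 9.91 = 99.22 million (those not working and not actively searching are outside the labor force — including those who want a job but have given up searching).
Civilian working-age population = 226.88 + 99.22 = 326.10 million.
Unemployment rate = 9.18 / 226.88 = 4.05%.
Labor force participation rate = 226.88 / 326.10 = 69.57%.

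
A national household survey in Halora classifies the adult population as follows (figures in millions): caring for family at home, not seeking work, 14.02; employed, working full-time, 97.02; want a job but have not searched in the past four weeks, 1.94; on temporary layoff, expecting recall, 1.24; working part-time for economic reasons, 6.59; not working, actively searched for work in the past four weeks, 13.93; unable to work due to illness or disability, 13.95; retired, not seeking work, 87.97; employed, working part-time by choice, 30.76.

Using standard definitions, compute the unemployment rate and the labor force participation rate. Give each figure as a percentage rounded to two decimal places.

Employed = 97.02 + 6.59 + 30.76 = 134.37 million (anyone who worked, including part-time for economic reasons, counts as employed).
Unemployed = 1.24 + 13.93 = 15.17 million (jobless and actively searching, or on temporary layoff).
Labor force = 134.37 + 15.17 = 149.54 million.
Not in labor force = 14.02 + 1.94 + 13.95 + 87.97 = 117.88 million (those not working and not actively searching are outside the labor force — including those who want a job but have given up searching).
Civilian working-age population = 149.54 + 117.88 = 267.42 million.
Unemployment rate = 15.17 / 149.54 = 10.14%.
Labor force participation rate = 149.54 / 267.42 = 55.92%.

Unemployment rate ≈ 10.14%; labor force participation rate ≈ 55.92%.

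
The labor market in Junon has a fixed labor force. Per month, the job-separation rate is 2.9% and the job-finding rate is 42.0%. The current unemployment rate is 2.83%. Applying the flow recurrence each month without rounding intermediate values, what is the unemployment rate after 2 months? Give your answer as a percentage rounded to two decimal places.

With a fixed labor force, u_{t+1} = u_t + s·(1−u_t) − f·u_t = u_t·(1−s−f) + s.
Here 1−s−f = 0.551 and s = 0.029.
u_1 = 0.028300 × 0.551 + 0.029 = 0.044593.
u_2 = 0.044593 × 0.551 + 0.029 = 0.053571.

Unemployment rate after two months ≈ 5.36%.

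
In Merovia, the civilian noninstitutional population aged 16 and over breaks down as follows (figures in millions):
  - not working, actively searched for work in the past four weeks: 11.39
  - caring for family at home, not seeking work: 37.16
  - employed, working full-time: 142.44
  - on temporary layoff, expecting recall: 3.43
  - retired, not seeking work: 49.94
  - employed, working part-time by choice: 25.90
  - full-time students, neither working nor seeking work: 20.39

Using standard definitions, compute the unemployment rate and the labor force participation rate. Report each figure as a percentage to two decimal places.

Unemployment rate ≈ 8.09%; labor force participation rate ≈ 63.02%.

Employed = 142.44 + 25.90 = 168.34 million.
Unemployed = 11.39 + 3.43 = 14.82 million (jobless and actively searching, or on temporary layoff).
Labor force = 168.34 + 14.82 = 183.16 million.
Not in labor force = 37.16 + 49.94 + 20.39 = 107.49 million (those not working and not actively searching are outside the labor force).
Civilian working-age population = 183.16 + 107.49 = 290.65 million.
Unemployment rate = 14.82 / 183.16 = 8.09%.
Labor force participation rate = 183.16 / 290.65 = 63.02%.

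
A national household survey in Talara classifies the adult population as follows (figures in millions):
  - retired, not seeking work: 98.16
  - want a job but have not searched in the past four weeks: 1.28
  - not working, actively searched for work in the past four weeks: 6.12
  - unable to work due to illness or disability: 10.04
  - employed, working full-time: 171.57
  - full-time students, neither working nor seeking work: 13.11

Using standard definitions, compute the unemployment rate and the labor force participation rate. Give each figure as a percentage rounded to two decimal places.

Unemployment rate ≈ 3.44%; labor force participation rate ≈ 59.17%.

Employed = 171.57 million.
Unemployed = 6.12 million.
Labor force = 171.57 + 6.12 = 177.69 million.
Not in labor force = 98.16 + 1.28 + 10.04 + 13.11 = 122.59 million (those not working and not actively searching are outside the labor force — including those who want a job but have given up searching).
Civilian working-age population = 177.69 + 122.59 = 300.28 million.
Unemployment rate = 6.12 / 177.69 = 3.44%.
Labor force participation rate = 177.69 / 300.28 = 59.17%.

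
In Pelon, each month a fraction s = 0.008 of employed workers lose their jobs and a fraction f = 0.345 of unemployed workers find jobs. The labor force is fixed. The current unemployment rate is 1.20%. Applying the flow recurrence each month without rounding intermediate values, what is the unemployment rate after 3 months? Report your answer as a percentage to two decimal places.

Unemployment rate after three months ≈ 1.98%.

With a fixed labor force, u_{t+1} = u_t + s·(1−u_t) − f·u_t = u_t·(1−s−f) + s.
Here 1−s−f = 0.647 and s = 0.008.
u_1 = 0.012000 × 0.647 + 0.008 = 0.015764.
u_2 = 0.015764 × 0.647 + 0.008 = 0.018199.
u_3 = 0.018199 × 0.647 + 0.008 = 0.019775.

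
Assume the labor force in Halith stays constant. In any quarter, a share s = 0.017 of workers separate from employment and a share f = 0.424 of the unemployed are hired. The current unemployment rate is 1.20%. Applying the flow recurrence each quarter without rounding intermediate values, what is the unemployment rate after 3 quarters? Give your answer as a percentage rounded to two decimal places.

Unemployment rate after three quarters ≈ 3.39%.

With a fixed labor force, u_{t+1} = u_t + s·(1−u_t) − f·u_t = u_t·(1−s−f) + s.
Here 1−s−f = 0.559 and s = 0.017.
u_1 = 0.012000 × 0.559 + 0.017 = 0.023708.
u_2 = 0.023708 × 0.559 + 0.017 = 0.030253.
u_3 = 0.030253 × 0.559 + 0.017 = 0.033911.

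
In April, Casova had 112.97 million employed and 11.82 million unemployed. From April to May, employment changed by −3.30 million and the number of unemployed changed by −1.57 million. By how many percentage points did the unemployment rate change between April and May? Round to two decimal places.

The unemployment rate changed by −0.92 percentage points.

April: labor force = 112.97 + 11.82 = 124.79; u = 11.82/124.79 = 9.47%.
May: labor force = 109.67 + 10.25 = 119.92; u = 10.25/119.92 = 8.55%.
Change = 8.55% − 9.47% = −0.92 pp.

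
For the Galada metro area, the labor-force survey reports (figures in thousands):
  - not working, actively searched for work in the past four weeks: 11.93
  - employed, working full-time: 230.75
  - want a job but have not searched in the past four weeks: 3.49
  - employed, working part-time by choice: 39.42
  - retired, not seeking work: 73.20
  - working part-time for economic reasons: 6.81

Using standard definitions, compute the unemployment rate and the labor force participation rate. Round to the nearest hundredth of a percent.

Employed = 230.75 + 39.42 + 6.81 = 276.98 thousand (anyone who worked, including part-time for economic reasons, counts as employed).
Unemployed = 11.93 thousand.
Labor force = 276.98 + 11.93 = 288.91 thousand.
Not in labor force = 3.49 + 73.20 = 76.69 thousand (those not working and not actively searching are outside the labor force — including those who want a job but have given up searching).
Civilian working-age population = 288.91 + 76.69 = 365.60 thousand.
Unemployment rate = 11.93 / 288.91 = 4.13%.
Labor force participation rate = 288.91 / 365.60 = 79.02%.

Unemployment rate ≈ 4.13%; labor force participation rate ≈ 79.02%.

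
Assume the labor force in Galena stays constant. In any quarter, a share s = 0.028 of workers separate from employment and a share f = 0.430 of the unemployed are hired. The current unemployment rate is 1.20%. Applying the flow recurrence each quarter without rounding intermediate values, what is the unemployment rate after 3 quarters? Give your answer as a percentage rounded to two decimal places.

Unemployment rate after three quarters ≈ 5.33%.

With a fixed labor force, u_{t+1} = u_t + s·(1−u_t) − f·u_t = u_t·(1−s−f) + s.
Here 1−s−f = 0.542 and s = 0.028.
u_1 = 0.012000 × 0.542 + 0.028 = 0.034504.
u_2 = 0.034504 × 0.542 + 0.028 = 0.046701.
u_3 = 0.046701 × 0.542 + 0.028 = 0.053312.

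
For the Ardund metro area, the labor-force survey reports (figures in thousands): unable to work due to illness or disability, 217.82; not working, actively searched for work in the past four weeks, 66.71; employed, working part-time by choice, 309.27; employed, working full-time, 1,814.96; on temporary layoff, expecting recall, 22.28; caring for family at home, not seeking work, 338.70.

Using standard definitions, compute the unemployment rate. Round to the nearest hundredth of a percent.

Employed = 309.27 + 1,814.96 = 2,124.23 thousand.
Unemployed = 66.71 + 22.28 = 88.99 thousand (jobless and actively searching, or on temporary layoff).
Labor force = 2,124.23 + 88.99 = 2,213.22 thousand.
Unemployment rate = 88.99 / 2,213.22 = 4.02%.

Unemployment rate ≈ 4.02%.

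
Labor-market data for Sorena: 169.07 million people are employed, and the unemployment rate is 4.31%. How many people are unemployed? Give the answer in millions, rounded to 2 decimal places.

About 7.62 million are unemployed.

Let U be the number unemployed. The labor force is E + U, and U/(E+U) = 0.0431.
So U = 0.0431 × 169.07 / (1 − 0.0431) = 7.2869 / 0.9569 ≈ 7.62 million.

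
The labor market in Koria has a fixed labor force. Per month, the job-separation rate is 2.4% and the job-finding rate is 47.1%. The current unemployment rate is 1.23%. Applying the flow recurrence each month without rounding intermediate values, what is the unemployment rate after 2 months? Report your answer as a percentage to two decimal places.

With a fixed labor force, u_{t+1} = u_t + s·(1−u_t) − f·u_t = u_t·(1−s−f) + s.
Here 1−s−f = 0.505 and s = 0.024.
u_1 = 0.012300 × 0.505 + 0.024 = 0.030212.
u_2 = 0.030212 × 0.505 + 0.024 = 0.039257.

Unemployment rate after two months ≈ 3.93%.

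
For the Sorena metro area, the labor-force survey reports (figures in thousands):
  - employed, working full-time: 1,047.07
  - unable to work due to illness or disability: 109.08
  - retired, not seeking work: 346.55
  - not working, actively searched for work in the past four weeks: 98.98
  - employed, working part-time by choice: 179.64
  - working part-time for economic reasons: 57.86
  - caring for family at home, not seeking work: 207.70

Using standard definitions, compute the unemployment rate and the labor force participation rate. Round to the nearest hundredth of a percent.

Unemployment rate ≈ 7.15%; labor force participation rate ≈ 67.59%.

Employed = 1,047.07 + 179.64 + 57.86 = 1,284.57 thousand (anyone who worked, including part-time for economic reasons, counts as employed).
Unemployed = 98.98 thousand.
Labor force = 1,284.57 + 98.98 = 1,383.55 thousand.
Not in labor force = 109.08 + 346.55 + 207.70 = 663.33 thousand (those not working and not actively searching are outside the labor force).
Civilian working-age population = 1,383.55 + 663.33 = 2,046.88 thousand.
Unemployment rate = 98.98 / 1,383.55 = 7.15%.
Labor force participation rate = 1,383.55 / 2,046.88 = 67.59%.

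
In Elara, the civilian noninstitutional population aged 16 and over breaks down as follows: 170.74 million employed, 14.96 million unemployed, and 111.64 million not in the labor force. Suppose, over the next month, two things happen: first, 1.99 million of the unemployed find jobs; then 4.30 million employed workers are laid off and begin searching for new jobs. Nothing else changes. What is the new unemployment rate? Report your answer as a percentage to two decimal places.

New unemployment rate ≈ 9.30%.

Initially, labor force = 170.74 + 14.96 = 185.70 million, so u = 14.96/185.70 = 8.06%.
After the first change, unemployed falls and employed rises by 1.99; labor force unchanged → E = 172.73, U = 12.97, labor force = 185.70 million.
After the second change, employed falls and unemployed rises by 4.30; labor force unchanged → E = 168.43, U = 17.27, labor force = 185.70 million.
New unemployment rate = 17.27 / 185.70 = 9.30%.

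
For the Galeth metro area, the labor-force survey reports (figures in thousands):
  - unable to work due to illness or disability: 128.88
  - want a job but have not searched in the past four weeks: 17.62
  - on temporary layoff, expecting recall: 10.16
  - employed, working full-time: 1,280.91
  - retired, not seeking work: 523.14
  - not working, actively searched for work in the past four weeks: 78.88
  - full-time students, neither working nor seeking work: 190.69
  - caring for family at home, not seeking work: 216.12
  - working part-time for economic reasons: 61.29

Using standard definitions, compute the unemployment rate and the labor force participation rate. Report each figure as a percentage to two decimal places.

Employed = 1,280.91 + 61.29 = 1,342.20 thousand (anyone who worked, including part-time for economic reasons, counts as employed).
Unemployed = 10.16 + 78.88 = 89.04 thousand (jobless and actively searching, or on temporary layoff).
Labor force = 1,342.20 + 89.04 = 1,431.24 thousand.
Not in labor force = 128.88 + 17.62 + 523.14 + 190.69 + 216.12 = 1,076.45 thousand (those not working and not actively searching are outside the labor force — including those who want a job but have given up searching).
Civilian working-age population = 1,431.24 + 1,076.45 = 2,507.69 thousand.
Unemployment rate = 89.04 / 1,431.24 = 6.22%.
Labor force participation rate = 1,431.24 / 2,507.69 = 57.07%.

Unemployment rate ≈ 6.22%; labor force participation rate ≈ 57.07%.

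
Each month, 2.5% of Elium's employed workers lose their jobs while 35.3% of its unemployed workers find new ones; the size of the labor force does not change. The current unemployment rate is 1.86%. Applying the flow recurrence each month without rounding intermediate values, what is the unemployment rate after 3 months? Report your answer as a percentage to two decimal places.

With a fixed labor force, u_{t+1} = u_t + s·(1−u_t) − f·u_t = u_t·(1−s−f) + s.
Here 1−s−f = 0.622 and s = 0.025.
u_1 = 0.018600 × 0.622 + 0.025 = 0.036569.
u_2 = 0.036569 × 0.622 + 0.025 = 0.047746.
u_3 = 0.047746 × 0.622 + 0.025 = 0.054698.

Unemployment rate after three months ≈ 5.47%.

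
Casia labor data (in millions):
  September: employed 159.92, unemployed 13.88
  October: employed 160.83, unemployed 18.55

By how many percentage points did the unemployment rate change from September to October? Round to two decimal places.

September: labor force = 159.92 + 13.88 = 173.80; u = 13.88/173.80 = 7.99%.
October: labor force = 160.83 + 18.55 = 179.38; u = 18.55/179.38 = 10.34%.
Change = 10.34% − 7.99% = +2.35 pp.

The unemployment rate changed by +2.35 percentage points.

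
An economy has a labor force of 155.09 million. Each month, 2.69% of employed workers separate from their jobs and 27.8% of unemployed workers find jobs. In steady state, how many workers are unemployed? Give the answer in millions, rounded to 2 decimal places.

Steady-state unemployment rate u* = s/(s+f) = 2.69/(2.69+27.8) = 0.088226.
Unemployed = u* × labor force = 0.088226 × 155.09 ≈ 13.68 million.

About 13.68 million are unemployed in steady state.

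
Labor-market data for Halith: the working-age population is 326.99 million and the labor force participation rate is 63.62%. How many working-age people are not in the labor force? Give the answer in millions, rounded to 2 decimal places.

About 118.96 million are not in the labor force.

Share not in the labor force = 1 − 0.6362 = 0.3638.
Not in labor force = 0.3638 × 326.99 ≈ 118.96 million.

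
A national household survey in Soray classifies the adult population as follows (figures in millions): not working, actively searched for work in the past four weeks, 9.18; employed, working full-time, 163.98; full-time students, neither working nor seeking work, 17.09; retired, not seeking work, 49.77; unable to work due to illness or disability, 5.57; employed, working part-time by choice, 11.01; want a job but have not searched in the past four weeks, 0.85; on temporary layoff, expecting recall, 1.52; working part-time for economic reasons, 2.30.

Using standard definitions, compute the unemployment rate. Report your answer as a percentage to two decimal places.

Employed = 163.98 + 11.01 + 2.30 = 177.29 million (anyone who worked, including part-time for economic reasons, counts as employed).
Unemployed = 9.18 + 1.52 = 10.70 million (jobless and actively searching, or on temporary layoff).
Labor force = 177.29 + 10.70 = 187.99 million.
Unemployment rate = 10.70 / 187.99 = 5.69%.

Unemployment rate ≈ 5.69%.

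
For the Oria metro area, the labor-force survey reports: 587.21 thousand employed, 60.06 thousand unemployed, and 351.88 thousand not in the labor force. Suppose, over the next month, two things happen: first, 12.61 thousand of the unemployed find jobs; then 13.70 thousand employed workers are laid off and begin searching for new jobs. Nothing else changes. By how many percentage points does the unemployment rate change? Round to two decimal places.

The unemployment rate changes by +0.17 percentage points.

Initially, labor force = 587.21 + 60.06 = 647.27 thousand, so u = 60.06/647.27 = 9.28%.
After the first change, unemployed falls and employed rises by 12.61; labor force unchanged → E = 599.82, U = 47.45, labor force = 647.27 thousand.
After the second change, employed falls and unemployed rises by 13.70; labor force unchanged → E = 586.12, U = 61.15, labor force = 647.27 thousand.
New unemployment rate = 61.15 / 647.27 = 9.45%.
Change = 9.45% − 9.28% = +0.17 percentage points.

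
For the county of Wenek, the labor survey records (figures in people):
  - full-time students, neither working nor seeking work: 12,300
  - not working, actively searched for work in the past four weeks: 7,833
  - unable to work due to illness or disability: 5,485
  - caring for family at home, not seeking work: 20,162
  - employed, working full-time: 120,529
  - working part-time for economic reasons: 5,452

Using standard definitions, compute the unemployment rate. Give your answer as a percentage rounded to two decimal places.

Unemployment rate ≈ 5.85%.

Employed = 120,529 + 5,452 = 125,981 (anyone who worked, including part-time for economic reasons, counts as employed).
Unemployed = 7,833.
Labor force = 125,981 + 7,833 = 133,814.
Unemployment rate = 7,833 / 133,814 = 5.85%.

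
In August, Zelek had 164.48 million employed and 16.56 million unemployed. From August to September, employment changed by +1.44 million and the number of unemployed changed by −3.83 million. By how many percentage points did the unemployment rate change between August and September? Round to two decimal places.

August: labor force = 164.48 + 16.56 = 181.04; u = 16.56/181.04 = 9.15%.
September: labor force = 165.92 + 12.73 = 178.65; u = 12.73/178.65 = 7.13%.
Change = 7.13% − 9.15% = −2.02 pp.

The unemployment rate changed by −2.02 percentage points.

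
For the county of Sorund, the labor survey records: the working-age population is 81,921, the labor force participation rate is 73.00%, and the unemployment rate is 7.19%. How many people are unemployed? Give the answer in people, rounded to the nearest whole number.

About 4,300 are unemployed.

Labor force = 0.7300 × 81,921 = 59,802.
Unemployed = 0.0719 × 59,802 ≈ 4,300.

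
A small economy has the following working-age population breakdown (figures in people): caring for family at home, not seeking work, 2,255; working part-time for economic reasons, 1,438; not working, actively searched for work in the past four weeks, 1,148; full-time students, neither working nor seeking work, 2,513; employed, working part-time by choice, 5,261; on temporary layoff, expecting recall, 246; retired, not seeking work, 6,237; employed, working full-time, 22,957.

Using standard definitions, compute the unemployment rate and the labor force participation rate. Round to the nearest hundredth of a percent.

Employed = 1,438 + 5,261 + 22,957 = 29,656 (anyone who worked, including part-time for economic reasons, counts as employed).
Unemployed = 1,148 + 246 = 1,394 (jobless and actively searching, or on temporary layoff).
Labor force = 29,656 + 1,394 = 31,050.
Not in labor force = 2,255 + 2,513 + 6,237 = 11,005 (those not working and not actively searching are outside the labor force).
Civilian working-age population = 31,050 + 11,005 = 42,055.
Unemployment rate = 1,394 / 31,050 = 4.49%.
Labor force participation rate = 31,050 / 42,055 = 73.83%.

Unemployment rate ≈ 4.49%; labor force participation rate ≈ 73.83%.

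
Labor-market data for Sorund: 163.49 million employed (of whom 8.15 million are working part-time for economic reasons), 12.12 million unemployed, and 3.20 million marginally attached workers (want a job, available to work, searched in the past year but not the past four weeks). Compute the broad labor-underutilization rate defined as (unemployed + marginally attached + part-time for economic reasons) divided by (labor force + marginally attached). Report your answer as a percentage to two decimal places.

Labor force = 163.49 + 12.12 = 175.61 million.
Numerator = 12.12 + 3.20 + 8.15 = 23.47 million.
Denominator = 175.61 + 3.20 = 178.81 million.
Broad rate = 23.47 / 178.81 = 13.13%.

Broad underutilization rate ≈ 13.13%.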